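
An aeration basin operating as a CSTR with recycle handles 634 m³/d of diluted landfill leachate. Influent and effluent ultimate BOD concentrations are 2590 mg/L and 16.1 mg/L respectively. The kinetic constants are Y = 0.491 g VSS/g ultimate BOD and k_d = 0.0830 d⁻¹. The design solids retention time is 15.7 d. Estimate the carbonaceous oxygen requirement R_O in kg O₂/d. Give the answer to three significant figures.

R_O ≈ 1140 kg O₂/d

Y_obs = Y / (1 + k_d θ_c) = 0.491 / (1 + 0.0830 × 15.7) = 0.491 / 2.303 = 0.2132.
Mass of ultimate BOD removed per day: Q(S₀ − S) = 634 × 2574 g/m³ = 1632 kg/d.
P_X = Y_obs·Q·(S₀ − S) = 0.2132 × 1632 = 347.9 kg VSS/d.
R_O = Q·(S₀ − S) − 1.42·P_X = 1632 − 1.42 × 347.9 = 1138 kg O₂/d.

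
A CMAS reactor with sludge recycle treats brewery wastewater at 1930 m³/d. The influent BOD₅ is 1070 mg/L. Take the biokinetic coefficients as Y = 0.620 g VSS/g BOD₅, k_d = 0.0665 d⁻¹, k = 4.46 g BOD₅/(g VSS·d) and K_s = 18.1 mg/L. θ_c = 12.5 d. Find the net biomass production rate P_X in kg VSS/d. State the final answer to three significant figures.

For a completely mixed reactor with recycle the Lawrence–McCarty relation gives S = K_s·(1 + k_d·θ_c) / [θ_c·(Y·k − k_d) − 1] = 18.1 × (1 + 0.0665 × 12.5) / [12.5 × (0.620 × 4.46 − 0.0665) − 1] = 33.15 / 32.73 = 1.013 mg/L.
The observed yield is Y_obs = Y/(1 + k_d·θ_c) = 0.620 / (1 + 0.0665 × 12.5) = 0.620 / 1.831 = 0.3386 g VSS per g BOD₅ removed.
Mass of BOD₅ removed per day: Q(S₀ − S) = 1930 × 1069 g/m³ = 2063 kg/d.
Biomass produced: P_X = Y_obs·Q·ΔS = 0.3386 × 2063 ≈ 698.5 kg VSS/d.

P_X ≈ 699 kg VSS/d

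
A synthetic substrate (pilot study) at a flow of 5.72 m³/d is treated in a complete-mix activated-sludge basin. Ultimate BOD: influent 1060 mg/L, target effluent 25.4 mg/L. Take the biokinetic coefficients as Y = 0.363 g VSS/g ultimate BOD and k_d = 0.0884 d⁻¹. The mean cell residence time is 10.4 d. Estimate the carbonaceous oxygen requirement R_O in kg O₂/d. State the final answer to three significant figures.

R_O ≈ 4.33 kg O₂/d

The observed yield is Y_obs = Y/(1 + k_d·θ_c) = 0.363 / (1 + 0.0884 × 10.4) = 0.363 / 1.919 = 0.1891 g VSS per g ultimate BOD removed.
Substrate removed = Q·(S₀ − S) = 5.72 m³/d × (1060 − 25.4) g/m³ = 5.92×10^3 g/d = 5.918 kg/d.
Net sludge production P_X = 0.1891 × 5.918 = 1.119 kg VSS/d.
R_O = Q·ΔS − 1.42 P_X = 5.918 − 1.589 = 4.329 kg O₂/d.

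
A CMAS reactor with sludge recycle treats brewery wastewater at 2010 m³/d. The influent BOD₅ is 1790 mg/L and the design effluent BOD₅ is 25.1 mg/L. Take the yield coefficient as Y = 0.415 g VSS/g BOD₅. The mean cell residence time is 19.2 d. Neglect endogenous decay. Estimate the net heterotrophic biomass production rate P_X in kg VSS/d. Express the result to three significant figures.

P_X ≈ 1470 kg VSS/d

With endogenous decay neglected, the observed yield equals the true yield: Y_obs = Y = 0.415 g VSS/g BOD₅.
Substrate removed = Q·(S₀ − S) = 2010 m³/d × (1790 − 25.1) g/m³ = 3.55×10^6 g/d = 3547 kg/d.
P_X = Y_obs · Q(S₀ − S) = 0.4150 × 3547 = 1472 kg VSS/d.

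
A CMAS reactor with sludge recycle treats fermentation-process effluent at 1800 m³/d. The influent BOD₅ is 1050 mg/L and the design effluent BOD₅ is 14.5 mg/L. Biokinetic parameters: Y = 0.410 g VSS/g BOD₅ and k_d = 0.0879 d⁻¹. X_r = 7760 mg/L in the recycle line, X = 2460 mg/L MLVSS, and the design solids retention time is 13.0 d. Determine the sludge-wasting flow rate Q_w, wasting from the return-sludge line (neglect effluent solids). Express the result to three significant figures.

Q_w ≈ 46.0 m³/d

Steady-state biomass mass balance: V·X·(1 + k_d·θ_c) = Y·Q·(S₀ − S)·θ_c, so V = 0.410 × 1800 × (1050 − 14.5) × 13.0 / [2460 × (1 + 0.0879 × 13.0)] = 9.93×10^6 / 5271 = 1885 m³.
θ_c = V·X/(Q_w·X_r) when wasting from the recycle, so Q_w = V·X/(θ_c·X_r) = 1885 × 2460 / (13.0 × 7760) = 45.96 m³/d.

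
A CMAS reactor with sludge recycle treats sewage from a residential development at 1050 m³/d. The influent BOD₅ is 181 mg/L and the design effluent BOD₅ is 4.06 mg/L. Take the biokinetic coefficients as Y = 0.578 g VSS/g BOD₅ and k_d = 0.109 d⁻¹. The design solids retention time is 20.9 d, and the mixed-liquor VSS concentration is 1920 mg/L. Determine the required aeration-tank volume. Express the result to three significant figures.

From the SRT design equation V = Y Q (S₀−S) θ_c / [X (1 + k_d θ_c)] = 0.578 × 1050 × (181 − 4.06) × 20.9 / [1920 × (1 + 0.109 × 20.9)] = 2.24×10^6 / 6294 = 356.6 m³.

V ≈ 357 m³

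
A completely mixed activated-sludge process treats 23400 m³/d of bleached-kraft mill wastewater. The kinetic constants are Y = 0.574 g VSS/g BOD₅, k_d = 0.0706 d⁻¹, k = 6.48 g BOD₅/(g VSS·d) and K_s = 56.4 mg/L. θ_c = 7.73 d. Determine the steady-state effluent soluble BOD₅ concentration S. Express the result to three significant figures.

S ≈ 3.20 mg/L

For a completely mixed reactor with recycle the Lawrence–McCarty relation gives S = K_s·(1 + k_d·θ_c) / [θ_c·(Y·k − k_d) − 1] = 56.4 × (1 + 0.0706 × 7.73) / [7.73 × (0.574 × 6.48 − 0.0706) − 1] = 87.18 / 27.21 = 3.204 mg/L.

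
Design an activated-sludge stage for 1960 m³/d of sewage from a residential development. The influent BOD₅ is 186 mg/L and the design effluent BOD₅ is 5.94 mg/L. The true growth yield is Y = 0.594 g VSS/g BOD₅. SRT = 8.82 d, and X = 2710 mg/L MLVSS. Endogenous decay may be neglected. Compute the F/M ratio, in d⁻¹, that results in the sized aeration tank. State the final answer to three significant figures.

F/M ≈ 0.197 d⁻¹

With k_d = 0 the design equation reduces to V = Y Q (S₀−S) θ_c / X = 0.594 × 1960 × (186 − 5.94) × 8.82 / 2710 = 682.3 m³.
Food-to-microorganism ratio F/M = Q S₀ / (V X) = 1960 × 186 / (682.3 × 2710) = 0.1972 d⁻¹.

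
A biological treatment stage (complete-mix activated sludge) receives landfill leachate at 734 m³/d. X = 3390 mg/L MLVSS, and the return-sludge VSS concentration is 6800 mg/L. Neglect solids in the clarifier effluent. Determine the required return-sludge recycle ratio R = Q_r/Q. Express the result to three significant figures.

R ≈ 0.994

R = Q_r/Q = X/(X_r − X) = 3390 / (6800 − 3390) = 0.9941.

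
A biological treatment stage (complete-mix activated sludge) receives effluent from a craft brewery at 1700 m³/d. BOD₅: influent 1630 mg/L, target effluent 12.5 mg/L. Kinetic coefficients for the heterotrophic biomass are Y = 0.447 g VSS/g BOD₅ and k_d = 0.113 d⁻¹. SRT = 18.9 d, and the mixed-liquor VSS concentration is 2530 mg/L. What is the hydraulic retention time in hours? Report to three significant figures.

τ ≈ 41.3 h

Rearranging the biomass balance for a CMAS with decay, V = Y·Q·ΔS·θ_c / [X·(1+k_d θ_c)] = 0.447 × 1700 × (1630 − 12.5) × 18.9 / [2530 × (1 + 0.113 × 18.9)] = 2.32×10^7 / 7933 = 2928 m³.
Hydraulic retention time τ = V/Q = 2928 / 1700 = 1.722 d = 41.34 h.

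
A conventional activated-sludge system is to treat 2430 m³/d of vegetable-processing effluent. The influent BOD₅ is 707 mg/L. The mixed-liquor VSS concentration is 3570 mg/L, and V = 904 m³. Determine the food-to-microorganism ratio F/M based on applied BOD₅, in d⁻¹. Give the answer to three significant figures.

F/M = Q·S₀ / (V·X) = 2430 × 707 / (904.0 × 3570) = 0.5323 g BOD₅·(g VSS·d)⁻¹.

F/M ≈ 0.532 d⁻¹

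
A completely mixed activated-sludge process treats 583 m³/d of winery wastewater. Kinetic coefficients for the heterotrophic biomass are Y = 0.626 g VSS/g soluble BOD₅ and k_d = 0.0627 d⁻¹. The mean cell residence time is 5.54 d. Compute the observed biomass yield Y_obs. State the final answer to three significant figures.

The observed yield is Y_obs = Y/(1 + k_d·θ_c) = 0.626 / (1 + 0.0627 × 5.54) = 0.626 / 1.347 = 0.4646 g VSS per g soluble BOD₅ removed.

Y_obs ≈ 0.465 g VSS/g soluble BOD₅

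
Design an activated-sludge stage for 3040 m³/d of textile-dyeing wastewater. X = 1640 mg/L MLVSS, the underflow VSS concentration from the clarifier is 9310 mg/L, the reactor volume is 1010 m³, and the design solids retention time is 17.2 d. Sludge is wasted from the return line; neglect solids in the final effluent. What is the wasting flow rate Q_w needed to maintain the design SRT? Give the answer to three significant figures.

θ_c = V·X/(Q_w·X_r) when wasting from the recycle, so Q_w = V·X/(θ_c·X_r) = 1010 × 1640 / (17.2 × 9310) = 10.34 m³/d.

Q_w ≈ 10.3 m³/d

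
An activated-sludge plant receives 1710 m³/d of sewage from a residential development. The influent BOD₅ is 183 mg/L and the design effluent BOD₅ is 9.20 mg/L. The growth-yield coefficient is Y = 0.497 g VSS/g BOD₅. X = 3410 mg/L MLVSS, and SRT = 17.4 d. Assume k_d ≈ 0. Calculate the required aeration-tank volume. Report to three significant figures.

V ≈ 754 m³

V·X = Y·Q·ΔS·θ_c gives V = 0.497 × 1710 × (183 − 9.20) × 17.4 / 3410 = 753.7 m³.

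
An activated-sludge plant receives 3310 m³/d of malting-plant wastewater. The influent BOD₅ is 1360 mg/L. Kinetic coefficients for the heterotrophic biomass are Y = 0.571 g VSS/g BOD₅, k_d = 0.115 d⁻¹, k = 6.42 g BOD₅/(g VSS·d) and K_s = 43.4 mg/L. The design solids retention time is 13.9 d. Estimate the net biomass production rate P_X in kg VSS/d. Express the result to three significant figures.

P_X ≈ 987 kg VSS/d

For a completely mixed reactor with recycle the Lawrence–McCarty relation gives S = K_s·(1 + k_d·θ_c) / [θ_c·(Y·k − k_d) − 1] = 43.4 × (1 + 0.115 × 13.9) / [13.9 × (0.571 × 6.42 − 0.115) − 1] = 112.8 / 48.36 = 2.332 mg/L.
Y_obs = Y / (1 + k_d θ_c) = 0.571 / (1 + 0.115 × 13.9) = 0.571 / 2.599 = 0.2197.
Q·(S₀ − S) = 3310 × (1360 − 2.33) × 10⁻³ = 4494 kg/d removed.
Biomass produced: P_X = Y_obs·Q·ΔS = 0.2197 × 4494 ≈ 987.5 kg VSS/d.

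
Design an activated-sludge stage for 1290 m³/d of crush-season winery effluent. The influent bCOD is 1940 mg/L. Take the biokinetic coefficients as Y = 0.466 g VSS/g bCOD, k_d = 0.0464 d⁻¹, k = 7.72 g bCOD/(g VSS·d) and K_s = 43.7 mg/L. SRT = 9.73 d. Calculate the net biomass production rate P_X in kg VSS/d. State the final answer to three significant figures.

For a completely mixed reactor with recycle the Lawrence–McCarty relation gives S = K_s·(1 + k_d·θ_c) / [θ_c·(Y·k − k_d) − 1] = 43.7 × (1 + 0.0464 × 9.73) / [9.73 × (0.466 × 7.72 − 0.0464) − 1] = 63.43 / 33.55 = 1.890 mg/L.
The observed yield is Y_obs = Y/(1 + k_d·θ_c) = 0.466 / (1 + 0.0464 × 9.73) = 0.466 / 1.451 = 0.3211 g VSS per g bCOD removed.
Substrate removed = Q·(S₀ − S) = 1290 m³/d × (1940 − 1.89) g/m³ = 2.5×10^6 g/d = 2500 kg/d.
So the net sludge growth is P_X = 0.3211 × 2500 = 802.7 kg VSS/d.

P_X ≈ 803 kg VSS/d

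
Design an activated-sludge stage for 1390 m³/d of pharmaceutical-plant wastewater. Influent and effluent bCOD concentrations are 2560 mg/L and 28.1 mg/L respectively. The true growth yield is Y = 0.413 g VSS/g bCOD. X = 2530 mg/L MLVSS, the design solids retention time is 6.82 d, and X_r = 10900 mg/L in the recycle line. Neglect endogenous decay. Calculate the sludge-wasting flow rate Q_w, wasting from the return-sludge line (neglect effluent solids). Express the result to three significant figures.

Q_w ≈ 133 m³/d

Biomass mass balance (decay neglected): V·X = Y·Q·(S₀ − S)·θ_c, so V = 0.413 × 1390 × (2560 − 28.1) × 6.82 / 2530 = 3918 m³.
Q_w = (V·X)/(θ_c X_r) = 3918 × 2530 / (6.82 × 10900) = 133.3 m³/d.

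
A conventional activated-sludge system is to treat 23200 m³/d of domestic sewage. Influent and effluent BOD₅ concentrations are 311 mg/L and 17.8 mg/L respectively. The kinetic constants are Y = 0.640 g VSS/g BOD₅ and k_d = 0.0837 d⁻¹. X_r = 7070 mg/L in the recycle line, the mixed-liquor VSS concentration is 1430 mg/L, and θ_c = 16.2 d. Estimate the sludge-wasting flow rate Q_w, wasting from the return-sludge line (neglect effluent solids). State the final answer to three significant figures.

Q_w ≈ 261 m³/d

From the SRT design equation V = Y Q (S₀−S) θ_c / [X (1 + k_d θ_c)] = 0.640 × 23200 × (311 − 17.8) × 16.2 / [1430 × (1 + 0.0837 × 16.2)] = 7.05×10^7 / 3369 = 20934 m³.
Wasting from the return line (neglecting effluent solids): Q_w = V·X / (θ_c·X_r) = 20934 × 1430 / (16.2 × 7070) = 261.4 m³/d.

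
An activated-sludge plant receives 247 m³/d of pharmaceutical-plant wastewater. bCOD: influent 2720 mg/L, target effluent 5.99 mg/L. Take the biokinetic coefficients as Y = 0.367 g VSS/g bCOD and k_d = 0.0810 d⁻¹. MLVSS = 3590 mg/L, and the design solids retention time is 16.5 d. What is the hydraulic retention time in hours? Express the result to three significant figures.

τ ≈ 47.0 h

Steady-state biomass mass balance: V·X·(1 + k_d·θ_c) = Y·Q·(S₀ − S)·θ_c, so V = 0.367 × 247 × (2720 − 5.99) × 16.5 / [3590 × (1 + 0.0810 × 16.5)] = 4.06×10^6 / 8388 = 483.9 m³.
HRT = V/Q = 483.9 m³ / 247 m³·d⁻¹ = 1.959 d × 24 = 47.02 h.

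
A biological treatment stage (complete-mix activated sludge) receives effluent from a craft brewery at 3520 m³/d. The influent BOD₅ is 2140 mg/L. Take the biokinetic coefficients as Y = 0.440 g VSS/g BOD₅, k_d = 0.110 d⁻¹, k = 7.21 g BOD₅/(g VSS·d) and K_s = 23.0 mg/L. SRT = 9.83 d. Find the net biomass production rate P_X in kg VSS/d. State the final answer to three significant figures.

P_X ≈ 1590 kg VSS/d

From the Monod/SRT balance for a CMAS, S = K_s·(1+k_d θ_c)/[θ_c·(Y k − k_d) − 1] = 23.0 × (1 + 0.110 × 9.83) / [9.83 × (0.440 × 7.21 − 0.110) − 1] = 47.87 / 29.10 = 1.645 mg/L.
Correct the yield for decay: Y_obs = Y/(1 + k_d θ_c) = 0.440 / (1 + 0.110 × 9.83) = 0.440 / 2.081 = 0.2114.
Mass of BOD₅ removed per day: Q(S₀ − S) = 3520 × 2138 g/m³ = 7527 kg/d.
Biomass produced: P_X = Y_obs·Q·ΔS = 0.2114 × 7527 ≈ 1591 kg VSS/d.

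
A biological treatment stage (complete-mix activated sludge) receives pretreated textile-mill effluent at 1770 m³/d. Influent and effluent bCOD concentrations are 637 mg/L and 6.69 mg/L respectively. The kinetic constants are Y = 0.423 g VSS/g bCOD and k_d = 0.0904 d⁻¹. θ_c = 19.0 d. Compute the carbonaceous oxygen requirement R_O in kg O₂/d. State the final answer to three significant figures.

R_O ≈ 869 kg O₂/d

Correct the yield for decay: Y_obs = Y/(1 + k_d θ_c) = 0.423 / (1 + 0.0904 × 19.0) = 0.423 / 2.718 = 0.1557.
Q·(S₀ − S) = 1770 × (637 − 6.69) × 10⁻³ = 1116 kg/d removed.
Biomass synthesised: P_X = Y_obs × 1116 = 173.7 kg VSS/d.
R_O = Q·(S₀ − S) − 1.42·P_X = 1116 − 1.42 × 173.7 = 869.1 kg O₂/d.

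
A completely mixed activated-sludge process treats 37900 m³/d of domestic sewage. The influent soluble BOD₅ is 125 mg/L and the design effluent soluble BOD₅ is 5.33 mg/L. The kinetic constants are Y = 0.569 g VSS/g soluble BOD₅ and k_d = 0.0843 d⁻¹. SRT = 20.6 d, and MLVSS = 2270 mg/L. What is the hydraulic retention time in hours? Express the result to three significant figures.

From the SRT design equation V = Y Q (S₀−S) θ_c / [X (1 + k_d θ_c)] = 0.569 × 37900 × (125 − 5.33) × 20.6 / [2270 × (1 + 0.0843 × 20.6)] = 5.32×10^7 / 6212 = 8558 m³.
Hydraulic retention time τ = V/Q = 8558 / 37900 = 0.2258 d = 5.419 h.

τ ≈ 5.42 h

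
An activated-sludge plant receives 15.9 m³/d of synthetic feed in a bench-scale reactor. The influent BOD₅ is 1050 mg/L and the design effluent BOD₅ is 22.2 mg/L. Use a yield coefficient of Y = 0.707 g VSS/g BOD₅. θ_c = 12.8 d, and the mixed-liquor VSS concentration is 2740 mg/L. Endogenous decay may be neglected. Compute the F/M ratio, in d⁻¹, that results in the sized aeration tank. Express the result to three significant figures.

F/M ≈ 0.113 d⁻¹

V·X = Y·Q·ΔS·θ_c gives V = 0.707 × 15.9 × (1050 − 22.2) × 12.8 / 2740 = 53.97 m³.
F/M = Q·S₀ / (V·X) = 15.9 × 1050 / (53.97 × 2740) = 0.1129 g BOD₅·(g VSS·d)⁻¹.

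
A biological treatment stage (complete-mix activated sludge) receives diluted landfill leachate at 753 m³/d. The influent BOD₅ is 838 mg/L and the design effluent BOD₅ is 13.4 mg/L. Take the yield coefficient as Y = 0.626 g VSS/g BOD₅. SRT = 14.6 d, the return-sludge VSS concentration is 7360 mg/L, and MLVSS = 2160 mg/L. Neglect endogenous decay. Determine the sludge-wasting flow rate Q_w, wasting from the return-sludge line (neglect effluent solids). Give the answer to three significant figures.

Q_w ≈ 52.8 m³/d

Biomass mass balance (decay neglected): V·X = Y·Q·(S₀ − S)·θ_c, so V = 0.626 × 753 × (838 − 13.4) × 14.6 / 2160 = 2627 m³.
θ_c = V·X/(Q_w·X_r) when wasting from the recycle, so Q_w = V·X/(θ_c·X_r) = 2627 × 2160 / (14.6 × 7360) = 52.81 m³/d.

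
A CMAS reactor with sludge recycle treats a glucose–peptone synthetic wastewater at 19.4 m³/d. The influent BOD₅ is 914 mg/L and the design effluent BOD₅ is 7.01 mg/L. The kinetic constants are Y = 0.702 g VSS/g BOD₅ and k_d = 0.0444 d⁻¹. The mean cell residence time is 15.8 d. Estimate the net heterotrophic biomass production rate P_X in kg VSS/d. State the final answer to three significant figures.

P_X ≈ 7.26 kg VSS/d

Correct the yield for decay: Y_obs = Y/(1 + k_d θ_c) = 0.702 / (1 + 0.0444 × 15.8) = 0.702 / 1.702 = 0.4126.
ΔS = 914 − 7.01 = 907.0 mg/L, so the substrate removal rate is 19.4 × 907.0/1000 = 17.60 kg BOD₅/d.
P_X = Y_obs · Q(S₀ − S) = 0.4126 × 17.60 = 7.259 kg VSS/d.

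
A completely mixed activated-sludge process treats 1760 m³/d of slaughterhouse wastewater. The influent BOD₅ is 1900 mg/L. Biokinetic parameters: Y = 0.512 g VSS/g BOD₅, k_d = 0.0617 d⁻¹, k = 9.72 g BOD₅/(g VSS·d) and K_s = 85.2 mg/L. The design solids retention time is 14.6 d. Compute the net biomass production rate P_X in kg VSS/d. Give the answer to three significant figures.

From the Monod/SRT balance for a CMAS, S = K_s·(1+k_d θ_c)/[θ_c·(Y k − k_d) − 1] = 85.2 × (1 + 0.0617 × 14.6) / [14.6 × (0.512 × 9.72 − 0.0617) − 1] = 161.9 / 70.76 = 2.289 mg/L.
Y_obs = Y / (1 + k_d θ_c) = 0.512 / (1 + 0.0617 × 14.6) = 0.512 / 1.901 = 0.2694.
ΔS = 1900 − 2.29 = 1898 mg/L, so the substrate removal rate is 1760 × 1898/1000 = 3340 kg BOD₅/d.
Biomass produced: P_X = Y_obs·Q·ΔS = 0.2694 × 3340 ≈ 899.6 kg VSS/d.

P_X ≈ 900 kg VSS/d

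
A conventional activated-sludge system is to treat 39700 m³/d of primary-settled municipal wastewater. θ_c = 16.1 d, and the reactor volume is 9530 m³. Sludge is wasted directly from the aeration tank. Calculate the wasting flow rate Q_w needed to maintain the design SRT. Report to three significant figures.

Q_w ≈ 592 m³/d

With mixed-liquor wasting, θ_c = V/Q_w, so Q_w = V/θ_c = 9530/16.1 = 591.9 m³/d.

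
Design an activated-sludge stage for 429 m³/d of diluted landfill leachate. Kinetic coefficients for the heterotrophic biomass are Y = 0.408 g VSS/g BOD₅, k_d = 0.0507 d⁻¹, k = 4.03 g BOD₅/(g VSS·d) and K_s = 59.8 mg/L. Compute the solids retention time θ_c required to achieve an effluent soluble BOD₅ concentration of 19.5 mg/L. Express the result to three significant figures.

At the target effluent, Y k S/(K_s+S) = 0.408×4.03×19.5/79.30 = 0.4043 d⁻¹.
Then 1/θ_c = μ − k_d = 0.4043 − 0.0507 = 0.3536 d⁻¹, giving θ_c = 2.828 d.

θ_c ≈ 2.83 d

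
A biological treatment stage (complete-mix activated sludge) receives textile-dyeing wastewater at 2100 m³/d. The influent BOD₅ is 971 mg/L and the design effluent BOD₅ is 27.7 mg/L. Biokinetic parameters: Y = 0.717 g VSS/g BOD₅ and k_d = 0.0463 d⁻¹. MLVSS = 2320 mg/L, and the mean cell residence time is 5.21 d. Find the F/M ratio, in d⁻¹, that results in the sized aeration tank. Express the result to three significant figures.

From the SRT design equation V = Y Q (S₀−S) θ_c / [X (1 + k_d θ_c)] = 0.717 × 2100 × (971 − 27.7) × 5.21 / [2320 × (1 + 0.0463 × 5.21)] = 7.4×10^6 / 2880 = 2570 m³.
F/M = Q·S₀ / (V·X) = 2100 × 971 / (2570 × 2320) = 0.3420 g BOD₅·(g VSS·d)⁻¹.

F/M ≈ 0.342 d⁻¹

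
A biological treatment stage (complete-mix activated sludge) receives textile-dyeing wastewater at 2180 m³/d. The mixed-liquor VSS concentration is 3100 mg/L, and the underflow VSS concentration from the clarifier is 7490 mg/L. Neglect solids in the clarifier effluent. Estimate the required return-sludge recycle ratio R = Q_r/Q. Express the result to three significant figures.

Solids balance on the clarifier gives (1+R)X = R·X_r, so R = X/(X_r − X) = 3100 / (7490 − 3100) = 0.7062.

R ≈ 0.706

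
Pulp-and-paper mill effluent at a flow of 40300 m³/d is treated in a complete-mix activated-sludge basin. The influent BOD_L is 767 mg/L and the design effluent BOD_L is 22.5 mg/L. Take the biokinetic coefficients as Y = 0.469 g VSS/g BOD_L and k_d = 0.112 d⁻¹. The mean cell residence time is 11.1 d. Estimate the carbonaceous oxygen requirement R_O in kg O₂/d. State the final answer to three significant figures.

Observed yield with endogenous decay: Y_obs = Y / (1 + k_d·θ_c) = 0.469 / (1 + 0.112 × 11.1) = 0.469 / 2.243 = 0.2091 g VSS/g BOD_L.
ΔS = 767 − 22.5 = 744.5 mg/L, so the substrate removal rate is 40300 × 744.5/1000 = 30003 kg BOD_L/d.
P_X = Y_obs·Q·(S₀ − S) = 0.2091 × 30003 = 6273 kg VSS/d.
R_O = Q·ΔS − 1.42 P_X = 30003 − 8908 = 21096 kg O₂/d.

R_O ≈ 21100 kg O₂/d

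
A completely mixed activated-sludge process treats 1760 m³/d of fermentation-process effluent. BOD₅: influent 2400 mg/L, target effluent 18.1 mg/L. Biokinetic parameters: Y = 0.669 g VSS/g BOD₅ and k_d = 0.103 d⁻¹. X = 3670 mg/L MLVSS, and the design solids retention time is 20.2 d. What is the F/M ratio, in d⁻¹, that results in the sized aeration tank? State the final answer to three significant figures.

F/M ≈ 0.230 d⁻¹

Rearranging the biomass balance for a CMAS with decay, V = Y·Q·ΔS·θ_c / [X·(1+k_d θ_c)] = 0.669 × 1760 × (2400 − 18.1) × 20.2 / [3670 × (1 + 0.103 × 20.2)] = 5.67×10^7 / 11306 = 5011 m³.
Food-to-microorganism ratio F/M = Q S₀ / (V X) = 1760 × 2400 / (5011 × 3670) = 0.2297 d⁻¹.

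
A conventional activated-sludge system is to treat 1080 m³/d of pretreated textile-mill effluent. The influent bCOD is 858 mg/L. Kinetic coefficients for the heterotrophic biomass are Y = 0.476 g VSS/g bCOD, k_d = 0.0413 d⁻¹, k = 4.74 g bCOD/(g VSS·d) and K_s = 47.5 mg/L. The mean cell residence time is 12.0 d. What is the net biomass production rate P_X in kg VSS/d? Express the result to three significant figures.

For a completely mixed reactor with recycle the Lawrence–McCarty relation gives S = K_s·(1 + k_d·θ_c) / [θ_c·(Y·k − k_d) − 1] = 47.5 × (1 + 0.0413 × 12.0) / [12.0 × (0.476 × 4.74 − 0.0413) − 1] = 71.04 / 25.58 = 2.777 mg/L.
Y_obs = Y / (1 + k_d θ_c) = 0.476 / (1 + 0.0413 × 12.0) = 0.476 / 1.496 = 0.3183.
Mass of bCOD removed per day: Q(S₀ − S) = 1080 × 855.2 g/m³ = 923.6 kg/d.
Biomass produced: P_X = Y_obs·Q·ΔS = 0.3183 × 923.6 ≈ 294.0 kg VSS/d.

P_X ≈ 294 kg VSS/d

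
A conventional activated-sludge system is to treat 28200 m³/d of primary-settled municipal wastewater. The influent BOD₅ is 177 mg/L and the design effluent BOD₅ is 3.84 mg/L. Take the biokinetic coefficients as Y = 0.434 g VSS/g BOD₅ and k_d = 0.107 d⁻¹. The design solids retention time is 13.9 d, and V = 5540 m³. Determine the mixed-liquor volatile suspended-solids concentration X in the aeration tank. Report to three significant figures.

X = Y·Q·ΔS·θ_c / [V·(1 + k_d θ_c)] = 0.434 × 28200 × (177 − 3.84) × 13.9 / [5540 × (1 + 0.107 × 13.9)] = 2138 mg/L.

X ≈ 2140 mg/L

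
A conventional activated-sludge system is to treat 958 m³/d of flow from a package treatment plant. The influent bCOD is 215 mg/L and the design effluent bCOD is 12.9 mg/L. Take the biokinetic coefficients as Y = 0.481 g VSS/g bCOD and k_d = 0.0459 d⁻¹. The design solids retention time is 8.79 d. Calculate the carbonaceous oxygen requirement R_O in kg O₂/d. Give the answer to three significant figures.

Observed yield with endogenous decay: Y_obs = Y / (1 + k_d·θ_c) = 0.481 / (1 + 0.0459 × 8.79) = 0.481 / 1.403 = 0.3427 g VSS/g bCOD.
Mass of bCOD removed per day: Q(S₀ − S) = 958 × 202.1 g/m³ = 193.6 kg/d.
Biomass synthesised: P_X = Y_obs × 193.6 = 66.36 kg VSS/d.
R_O = Q·ΔS − 1.42 P_X = 193.6 − 94.22 = 99.39 kg O₂/d.

R_O ≈ 99.4 kg O₂/d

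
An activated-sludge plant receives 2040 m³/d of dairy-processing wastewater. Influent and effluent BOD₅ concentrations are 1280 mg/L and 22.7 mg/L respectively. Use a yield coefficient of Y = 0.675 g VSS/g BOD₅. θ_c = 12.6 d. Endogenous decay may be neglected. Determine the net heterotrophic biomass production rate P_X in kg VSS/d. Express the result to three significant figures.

No decay correction is needed, so Y_obs = Y = 0.675.
Mass of BOD₅ removed per day: Q(S₀ − S) = 2040 × 1257 g/m³ = 2565 kg/d.
P_X = Y_obs · Q(S₀ − S) = 0.6750 × 2565 = 1731 kg VSS/d.

P_X ≈ 1730 kg VSS/d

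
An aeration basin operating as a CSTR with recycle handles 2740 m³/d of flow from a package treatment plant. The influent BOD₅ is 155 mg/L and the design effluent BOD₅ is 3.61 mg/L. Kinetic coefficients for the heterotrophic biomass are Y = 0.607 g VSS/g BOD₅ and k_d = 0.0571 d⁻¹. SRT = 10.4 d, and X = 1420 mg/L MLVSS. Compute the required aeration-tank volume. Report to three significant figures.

From the SRT design equation V = Y Q (S₀−S) θ_c / [X (1 + k_d θ_c)] = 0.607 × 2740 × (155 − 3.61) × 10.4 / [1420 × (1 + 0.0571 × 10.4)] = 2.62×10^6 / 2263 = 1157 m³.

V ≈ 1160 m³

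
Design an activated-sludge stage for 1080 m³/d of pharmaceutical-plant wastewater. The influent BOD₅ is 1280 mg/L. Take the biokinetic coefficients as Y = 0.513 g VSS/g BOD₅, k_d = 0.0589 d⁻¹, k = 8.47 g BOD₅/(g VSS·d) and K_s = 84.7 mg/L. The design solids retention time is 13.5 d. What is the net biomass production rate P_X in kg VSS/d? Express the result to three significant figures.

P_X ≈ 394 kg VSS/d

For a completely mixed reactor with recycle the Lawrence–McCarty relation gives S = K_s·(1 + k_d·θ_c) / [θ_c·(Y·k − k_d) − 1] = 84.7 × (1 + 0.0589 × 13.5) / [13.5 × (0.513 × 8.47 − 0.0589) − 1] = 152.0 / 56.86 = 2.674 mg/L.
The observed yield is Y_obs = Y/(1 + k_d·θ_c) = 0.513 / (1 + 0.0589 × 13.5) = 0.513 / 1.795 = 0.2858 g VSS per g BOD₅ removed.
Substrate removed = Q·(S₀ − S) = 1080 m³/d × (1280 − 2.67) g/m³ = 1.38×10^6 g/d = 1380 kg/d.
Net biomass production P_X = Y_obs × Q·(S₀ − S) = 0.2858 × 1380 = 394.2 kg VSS/d.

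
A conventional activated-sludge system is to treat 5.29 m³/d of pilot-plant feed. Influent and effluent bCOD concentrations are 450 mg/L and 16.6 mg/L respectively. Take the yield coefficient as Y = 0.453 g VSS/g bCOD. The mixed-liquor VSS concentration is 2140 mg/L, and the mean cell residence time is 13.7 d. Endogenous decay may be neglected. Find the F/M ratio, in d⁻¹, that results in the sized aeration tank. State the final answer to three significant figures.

F/M ≈ 0.167 d⁻¹

With k_d = 0 the design equation reduces to V = Y Q (S₀−S) θ_c / X = 0.453 × 5.29 × (450 − 16.6) × 13.7 / 2140 = 6.649 m³.
F/M = applied load / biomass = Q·S₀/(V·X) = 5.29 × 450 / (6.649 × 2140) = 0.1673 d⁻¹.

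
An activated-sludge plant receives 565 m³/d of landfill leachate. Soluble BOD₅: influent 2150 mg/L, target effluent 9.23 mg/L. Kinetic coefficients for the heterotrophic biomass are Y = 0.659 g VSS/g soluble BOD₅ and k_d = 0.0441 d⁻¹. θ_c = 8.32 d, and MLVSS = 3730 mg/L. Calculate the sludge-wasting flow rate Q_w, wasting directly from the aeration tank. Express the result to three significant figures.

From the SRT design equation V = Y Q (S₀−S) θ_c / [X (1 + k_d θ_c)] = 0.659 × 565 × (2150 − 9.23) × 8.32 / [3730 × (1 + 0.0441 × 8.32)] = 6.63×10^6 / 5099 = 1301 m³.
With mixed-liquor wasting, θ_c = V/Q_w, so Q_w = V/θ_c = 1301/8.32 = 156.3 m³/d.

Q_w ≈ 156 m³/d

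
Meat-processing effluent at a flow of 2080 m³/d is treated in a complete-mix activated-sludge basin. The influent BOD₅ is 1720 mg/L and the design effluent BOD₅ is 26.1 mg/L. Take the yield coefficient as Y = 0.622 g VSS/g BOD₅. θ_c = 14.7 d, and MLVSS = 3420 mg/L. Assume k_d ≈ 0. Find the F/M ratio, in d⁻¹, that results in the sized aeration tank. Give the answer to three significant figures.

F/M ≈ 0.111 d⁻¹

V·X = Y·Q·ΔS·θ_c gives V = 0.622 × 2080 × (1720 − 26.1) × 14.7 / 3420 = 9420 m³.
Food-to-microorganism ratio F/M = Q S₀ / (V X) = 2080 × 1720 / (9420 × 3420) = 0.1111 d⁻¹.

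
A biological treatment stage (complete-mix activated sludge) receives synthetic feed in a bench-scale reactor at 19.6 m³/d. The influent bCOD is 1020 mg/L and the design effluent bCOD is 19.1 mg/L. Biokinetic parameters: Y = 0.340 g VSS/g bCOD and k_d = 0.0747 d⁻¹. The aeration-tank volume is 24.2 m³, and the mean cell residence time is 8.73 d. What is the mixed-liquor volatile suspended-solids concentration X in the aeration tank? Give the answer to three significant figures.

From V·X·(1 + k_d·θ_c) = Y·Q·(S₀ − S)·θ_c: X = 0.340 × 19.6 × (1020 − 19.1) × 8.73 / [24.2 × (1 + 0.0747 × 8.73)] = 1456 mg/L.

X ≈ 1460 mg/L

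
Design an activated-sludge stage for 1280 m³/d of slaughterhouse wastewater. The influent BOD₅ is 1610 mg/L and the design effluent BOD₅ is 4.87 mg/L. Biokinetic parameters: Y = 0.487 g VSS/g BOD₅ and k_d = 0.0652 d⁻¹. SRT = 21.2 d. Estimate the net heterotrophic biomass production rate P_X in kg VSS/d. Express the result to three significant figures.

The observed yield is Y_obs = Y/(1 + k_d·θ_c) = 0.487 / (1 + 0.0652 × 21.2) = 0.487 / 2.382 = 0.2044 g VSS per g BOD₅ removed.
Substrate removed = Q·(S₀ − S) = 1280 m³/d × (1610 − 4.87) g/m³ = 2.05×10^6 g/d = 2055 kg/d.
So the net sludge growth is P_X = 0.2044 × 2055 = 420.0 kg VSS/d.

P_X ≈ 420 kg VSS/d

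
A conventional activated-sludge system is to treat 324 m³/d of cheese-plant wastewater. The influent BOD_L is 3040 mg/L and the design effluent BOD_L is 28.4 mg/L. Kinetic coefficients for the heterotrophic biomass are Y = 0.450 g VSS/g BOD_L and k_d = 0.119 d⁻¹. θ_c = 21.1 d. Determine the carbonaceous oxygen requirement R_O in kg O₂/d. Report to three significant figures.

Observed yield with endogenous decay: Y_obs = Y / (1 + k_d·θ_c) = 0.450 / (1 + 0.119 × 21.1) = 0.450 / 3.511 = 0.1282 g VSS/g BOD_L.
ΔS = 3040 − 28.4 = 3012 mg/L, so the substrate removal rate is 324 × 3012/1000 = 975.8 kg BOD_L/d.
P_X = Y_obs·Q·(S₀ − S) = 0.1282 × 975.8 = 125.1 kg VSS/d.
R_O = Q·(S₀ − S) − 1.42·P_X = 975.8 − 1.42 × 125.1 = 798.2 kg O₂/d.

R_O ≈ 798 kg O₂/d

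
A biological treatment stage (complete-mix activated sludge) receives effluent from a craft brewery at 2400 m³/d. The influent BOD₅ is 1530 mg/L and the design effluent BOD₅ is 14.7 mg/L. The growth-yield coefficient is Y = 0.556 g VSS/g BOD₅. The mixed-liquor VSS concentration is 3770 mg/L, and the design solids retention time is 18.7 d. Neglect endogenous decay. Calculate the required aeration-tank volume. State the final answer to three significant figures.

V ≈ 10000 m³

Biomass mass balance (decay neglected): V·X = Y·Q·(S₀ − S)·θ_c, so V = 0.556 × 2400 × (1530 − 14.7) × 18.7 / 3770 = 10030 m³.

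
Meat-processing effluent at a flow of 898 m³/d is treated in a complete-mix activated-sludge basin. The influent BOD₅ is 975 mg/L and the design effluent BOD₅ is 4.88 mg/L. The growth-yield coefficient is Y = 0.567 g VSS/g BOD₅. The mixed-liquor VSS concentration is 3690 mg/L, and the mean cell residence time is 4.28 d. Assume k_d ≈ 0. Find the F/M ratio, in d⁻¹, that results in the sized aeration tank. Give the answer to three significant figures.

V·X = Y·Q·ΔS·θ_c gives V = 0.567 × 898 × (975 − 4.88) × 4.28 / 3690 = 572.9 m³.
F/M = applied load / biomass = Q·S₀/(V·X) = 898 × 975 / (572.9 × 3690) = 0.4141 d⁻¹.

F/M ≈ 0.414 d⁻¹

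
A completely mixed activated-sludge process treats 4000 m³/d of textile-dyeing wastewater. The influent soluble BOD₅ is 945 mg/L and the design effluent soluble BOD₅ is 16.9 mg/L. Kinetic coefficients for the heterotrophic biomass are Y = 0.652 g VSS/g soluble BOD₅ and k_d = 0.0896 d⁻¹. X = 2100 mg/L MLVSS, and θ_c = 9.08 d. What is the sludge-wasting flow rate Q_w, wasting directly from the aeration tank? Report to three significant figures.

Q_w ≈ 636 m³/d

From the SRT design equation V = Y Q (S₀−S) θ_c / [X (1 + k_d θ_c)] = 0.652 × 4000 × (945 − 16.9) × 9.08 / [2100 × (1 + 0.0896 × 9.08)] = 2.2×10^7 / 3808 = 5771 m³.
With mixed-liquor wasting, θ_c = V/Q_w, so Q_w = V/θ_c = 5771/9.08 = 635.5 m³/d.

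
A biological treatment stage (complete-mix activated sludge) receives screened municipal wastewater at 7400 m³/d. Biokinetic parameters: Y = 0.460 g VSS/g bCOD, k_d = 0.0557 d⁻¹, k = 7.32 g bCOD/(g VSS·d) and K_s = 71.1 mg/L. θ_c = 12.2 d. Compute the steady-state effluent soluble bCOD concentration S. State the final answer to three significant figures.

S ≈ 3.03 mg/L

Effluent substrate depends only on kinetics and SRT: S = K_s(1 + k_d θ_c) / [θ_c(Yk − k_d) − 1] = 71.1 × (1 + 0.0557 × 12.2) / [12.2 × (0.460 × 7.32 − 0.0557) − 1] = 119.4 / 39.40 = 3.031 mg/L.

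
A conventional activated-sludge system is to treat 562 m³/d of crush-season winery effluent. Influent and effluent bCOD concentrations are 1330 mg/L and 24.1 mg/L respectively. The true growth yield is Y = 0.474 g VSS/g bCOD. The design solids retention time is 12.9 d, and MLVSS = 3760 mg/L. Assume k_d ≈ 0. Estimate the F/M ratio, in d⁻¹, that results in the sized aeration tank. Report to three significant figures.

F/M ≈ 0.167 d⁻¹

With k_d = 0 the design equation reduces to V = Y Q (S₀−S) θ_c / X = 0.474 × 562 × (1330 − 24.1) × 12.9 / 3760 = 1194 m³.
F/M = Q·S₀ / (V·X) = 562 × 1330 / (1194 × 3760) = 0.1666 g bCOD·(g VSS·d)⁻¹.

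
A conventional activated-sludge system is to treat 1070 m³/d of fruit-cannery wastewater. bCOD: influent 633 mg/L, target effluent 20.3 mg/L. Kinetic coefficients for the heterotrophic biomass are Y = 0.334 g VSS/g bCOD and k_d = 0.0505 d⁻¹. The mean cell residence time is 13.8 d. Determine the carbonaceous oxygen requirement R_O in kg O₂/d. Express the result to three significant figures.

Y_obs = Y / (1 + k_d θ_c) = 0.334 / (1 + 0.0505 × 13.8) = 0.334 / 1.697 = 0.1968.
Q·(S₀ − S) = 1070 × (633 − 20.3) × 10⁻³ = 655.6 kg/d removed.
P_X = Y_obs·Q·(S₀ − S) = 0.1968 × 655.6 = 129.0 kg VSS/d.
Carbonaceous O₂ demand = substrate oxidised − cell-mass equivalent = 655.6 − 1.42 × 129.0 = 472.4 kg O₂/d.

R_O ≈ 472 kg O₂/d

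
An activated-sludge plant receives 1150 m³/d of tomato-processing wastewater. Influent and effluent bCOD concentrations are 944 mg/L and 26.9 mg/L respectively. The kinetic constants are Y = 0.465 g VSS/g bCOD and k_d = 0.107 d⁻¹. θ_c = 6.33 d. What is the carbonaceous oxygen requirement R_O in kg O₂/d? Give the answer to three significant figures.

Observed yield with endogenous decay: Y_obs = Y / (1 + k_d·θ_c) = 0.465 / (1 + 0.107 × 6.33) = 0.465 / 1.677 = 0.2772 g VSS/g bCOD.
Q·(S₀ − S) = 1150 × (944 − 26.9) × 10⁻³ = 1055 kg/d removed.
Net sludge production P_X = 0.2772 × 1055 = 292.4 kg VSS/d.
R_O = Q·ΔS − 1.42 P_X = 1055 − 415.2 = 639.5 kg O₂/d.

R_O ≈ 639 kg O₂/d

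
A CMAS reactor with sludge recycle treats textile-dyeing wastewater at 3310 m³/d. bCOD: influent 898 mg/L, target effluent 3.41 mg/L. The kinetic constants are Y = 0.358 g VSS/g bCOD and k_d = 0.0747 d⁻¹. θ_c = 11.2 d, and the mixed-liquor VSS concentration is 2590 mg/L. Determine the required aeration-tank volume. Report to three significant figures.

From the SRT design equation V = Y Q (S₀−S) θ_c / [X (1 + k_d θ_c)] = 0.358 × 3310 × (898 − 3.41) × 11.2 / [2590 × (1 + 0.0747 × 11.2)] = 1.19×10^7 / 4757 = 2496 m³.

V ≈ 2500 m³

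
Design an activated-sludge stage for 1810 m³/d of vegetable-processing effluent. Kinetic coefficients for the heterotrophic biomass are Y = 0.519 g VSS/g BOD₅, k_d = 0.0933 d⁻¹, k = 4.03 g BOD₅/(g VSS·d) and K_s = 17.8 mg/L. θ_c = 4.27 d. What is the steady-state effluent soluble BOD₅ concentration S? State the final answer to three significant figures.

From the Monod/SRT balance for a CMAS, S = K_s·(1+k_d θ_c)/[θ_c·(Y k − k_d) − 1] = 17.8 × (1 + 0.0933 × 4.27) / [4.27 × (0.519 × 4.03 − 0.0933) − 1] = 24.89 / 7.533 = 3.304 mg/L.

S ≈ 3.30 mg/L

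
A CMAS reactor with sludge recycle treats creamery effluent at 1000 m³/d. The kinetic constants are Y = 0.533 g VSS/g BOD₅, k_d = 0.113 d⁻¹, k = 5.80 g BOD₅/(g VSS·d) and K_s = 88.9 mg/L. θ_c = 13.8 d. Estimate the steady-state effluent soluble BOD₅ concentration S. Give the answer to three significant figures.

S ≈ 5.67 mg/L

For a completely mixed reactor with recycle the Lawrence–McCarty relation gives S = K_s·(1 + k_d·θ_c) / [θ_c·(Y·k − k_d) − 1] = 88.9 × (1 + 0.113 × 13.8) / [13.8 × (0.533 × 5.80 − 0.113) − 1] = 227.5 / 40.10 = 5.674 mg/L.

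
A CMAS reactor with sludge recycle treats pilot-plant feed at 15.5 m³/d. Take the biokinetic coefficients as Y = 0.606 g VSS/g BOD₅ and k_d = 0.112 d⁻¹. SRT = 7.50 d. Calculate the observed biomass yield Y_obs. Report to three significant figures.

Y_obs ≈ 0.329 g VSS/g BOD₅

Y_obs = Y / (1 + k_d θ_c) = 0.606 / (1 + 0.112 × 7.50) = 0.606 / 1.840 = 0.3293.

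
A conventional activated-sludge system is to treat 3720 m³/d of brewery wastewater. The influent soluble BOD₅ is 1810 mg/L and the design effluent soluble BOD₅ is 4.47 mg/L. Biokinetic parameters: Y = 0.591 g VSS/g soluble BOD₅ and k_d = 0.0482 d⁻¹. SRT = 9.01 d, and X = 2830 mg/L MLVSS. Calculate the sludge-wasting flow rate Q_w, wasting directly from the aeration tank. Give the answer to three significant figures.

Steady-state biomass mass balance: V·X·(1 + k_d·θ_c) = Y·Q·(S₀ − S)·θ_c, so V = 0.591 × 3720 × (1810 − 4.47) × 9.01 / [2830 × (1 + 0.0482 × 9.01)] = 3.58×10^7 / 4059 = 8811 m³.
With mixed-liquor wasting, θ_c = V/Q_w, so Q_w = V/θ_c = 8811/9.01 = 977.9 m³/d.

Q_w ≈ 978 m³/d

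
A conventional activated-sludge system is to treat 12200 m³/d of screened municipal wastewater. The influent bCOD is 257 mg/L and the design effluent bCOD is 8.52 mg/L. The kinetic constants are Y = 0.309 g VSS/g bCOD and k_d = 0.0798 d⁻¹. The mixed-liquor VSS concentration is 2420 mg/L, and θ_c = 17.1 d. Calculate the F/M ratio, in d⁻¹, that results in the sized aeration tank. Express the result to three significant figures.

Rearranging the biomass balance for a CMAS with decay, V = Y·Q·ΔS·θ_c / [X·(1+k_d θ_c)] = 0.309 × 12200 × (257 − 8.52) × 17.1 / [2420 × (1 + 0.0798 × 17.1)] = 1.6×10^7 / 5722 = 2799 m³.
F/M = Q·S₀ / (V·X) = 12200 × 257 / (2799 × 2420) = 0.4629 g bCOD·(g VSS·d)⁻¹.

F/M ≈ 0.463 d⁻¹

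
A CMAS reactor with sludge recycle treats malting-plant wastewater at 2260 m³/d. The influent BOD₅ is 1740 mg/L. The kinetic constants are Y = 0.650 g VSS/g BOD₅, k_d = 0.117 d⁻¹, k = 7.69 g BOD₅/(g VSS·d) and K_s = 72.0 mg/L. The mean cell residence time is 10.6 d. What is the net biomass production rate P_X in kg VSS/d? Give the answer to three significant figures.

P_X ≈ 1140 kg VSS/d

Effluent substrate depends only on kinetics and SRT: S = K_s(1 + k_d θ_c) / [θ_c(Yk − k_d) − 1] = 72.0 × (1 + 0.117 × 10.6) / [10.6 × (0.650 × 7.69 − 0.117) − 1] = 161.3 / 50.74 = 3.179 mg/L.
The observed yield is Y_obs = Y/(1 + k_d·θ_c) = 0.650 / (1 + 0.117 × 10.6) = 0.650 / 2.240 = 0.2902 g VSS per g BOD₅ removed.
Mass of BOD₅ removed per day: Q(S₀ − S) = 2260 × 1737 g/m³ = 3925 kg/d.
Biomass produced: P_X = Y_obs·Q·ΔS = 0.2902 × 3925 ≈ 1139 kg VSS/d.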